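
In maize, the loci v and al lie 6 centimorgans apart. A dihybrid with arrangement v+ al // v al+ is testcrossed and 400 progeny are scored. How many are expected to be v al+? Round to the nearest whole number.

188

A map distance of 6 centimorgans corresponds to a recombination frequency of 0.060.
The F1 is v+ al / v al+, so v al+ is a parental gamete class with expected frequency (1 − r)/2 = 0.940/2 = 0.4700.
Expected number = 0.4700 × 400 = 188.00 ≈ 188.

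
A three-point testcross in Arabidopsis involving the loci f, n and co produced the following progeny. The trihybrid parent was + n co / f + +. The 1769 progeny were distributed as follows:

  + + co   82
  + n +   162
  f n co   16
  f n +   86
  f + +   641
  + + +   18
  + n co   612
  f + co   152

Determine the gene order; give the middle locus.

f

The two rarest classes, f n co and + + +, are the double crossovers. Comparing them with the parentals, only the f allele has switched, so f is the middle locus and the order is co – f – n.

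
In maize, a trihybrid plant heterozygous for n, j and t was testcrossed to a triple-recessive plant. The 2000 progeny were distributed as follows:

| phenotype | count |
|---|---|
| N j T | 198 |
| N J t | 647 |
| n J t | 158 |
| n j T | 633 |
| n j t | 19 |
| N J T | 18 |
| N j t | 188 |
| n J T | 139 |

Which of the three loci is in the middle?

The two most frequent reciprocal classes, n j T and N J t, are the parental types, so the F1 was n j T / N J t.
The two rarest classes, n j t and N J T, are the double crossovers. Comparing them with the parentals, only the t allele has switched, so t is the middle locus and the order is n – t – j.

t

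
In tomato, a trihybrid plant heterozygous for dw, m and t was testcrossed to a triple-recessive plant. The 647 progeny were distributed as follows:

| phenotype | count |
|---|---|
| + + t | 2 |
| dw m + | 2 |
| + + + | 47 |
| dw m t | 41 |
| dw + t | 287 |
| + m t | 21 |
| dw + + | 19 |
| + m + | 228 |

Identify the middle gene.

The two most frequent reciprocal classes, dw + t and + m +, are the parental types, so the F1 was dw + t / + m +.
The two rarest classes, + + t and dw m +, are the double crossovers. Comparing them with the parentals, only the dw allele has switched, so dw is the middle locus and the order is m – dw – t.

dw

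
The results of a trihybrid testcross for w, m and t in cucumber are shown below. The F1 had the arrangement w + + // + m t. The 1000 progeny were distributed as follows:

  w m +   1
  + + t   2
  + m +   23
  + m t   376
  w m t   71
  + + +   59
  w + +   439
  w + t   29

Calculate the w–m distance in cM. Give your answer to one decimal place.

The two rarest classes, w m + and + + t, are the double crossovers. Comparing them with the parentals, only the m allele has switched, so m is the middle locus and the order is t – m – w.
Crossovers in the m–w interval produce the single-crossover classes + + + and w m t (59 + 71 = 130) plus the double crossovers (3).
RF(m–w) = (130 + 3) / 1000 = 133/1000 = 0.1330 → 13.3 cM.

13.3 cM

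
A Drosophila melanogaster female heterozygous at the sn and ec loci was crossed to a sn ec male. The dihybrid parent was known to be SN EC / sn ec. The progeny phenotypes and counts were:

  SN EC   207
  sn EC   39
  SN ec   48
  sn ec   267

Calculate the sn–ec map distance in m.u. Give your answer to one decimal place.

The recombinant classes are SN ec and sn EC: 48 + 39 = 87.
Recombination frequency = 87/561 = 0.1551 ≈ 15.5%, i.e. 15.5 m.u.

15.5 m.u.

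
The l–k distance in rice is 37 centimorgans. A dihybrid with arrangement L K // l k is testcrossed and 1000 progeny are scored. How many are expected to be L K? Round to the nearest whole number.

A map distance of 37 centimorgans corresponds to a recombination frequency of 0.370.
The F1 is L K / l k, so L K is a parental gamete class with expected frequency (1 − r)/2 = 0.630/2 = 0.3150.
Expected number = 0.3150 × 1000 = 315.00 ≈ 315.

315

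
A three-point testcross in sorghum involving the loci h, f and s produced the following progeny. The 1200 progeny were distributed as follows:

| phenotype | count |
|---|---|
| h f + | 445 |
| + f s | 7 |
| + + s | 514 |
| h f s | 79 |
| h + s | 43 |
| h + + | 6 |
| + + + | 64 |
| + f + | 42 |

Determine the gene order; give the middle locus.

The two most frequent reciprocal classes, + + s and h f +, are the parental types, so the F1 was + + s / h f +.
The two rarest classes, + f s and h + +, are the double crossovers. Comparing them with the parentals, only the f allele has switched, so f is the middle locus and the order is h – f – s.

f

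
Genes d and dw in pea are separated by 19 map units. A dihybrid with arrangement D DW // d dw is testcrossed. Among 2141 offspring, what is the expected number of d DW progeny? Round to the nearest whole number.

203

A map distance of 19 map units corresponds to a recombination frequency of 0.190.
The F1 is D DW / d dw, so d DW is a recombinant gamete class with expected frequency r/2 = 0.190/2 = 0.0950.
Expected number = 0.0950 × 2141 = 203.40 ≈ 203.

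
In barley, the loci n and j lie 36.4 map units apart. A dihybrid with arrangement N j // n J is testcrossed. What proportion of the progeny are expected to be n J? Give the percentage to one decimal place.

A map distance of 36.4 map units corresponds to a recombination frequency of 0.364.
The F1 is N j / n J, so n J is a parental gamete class with expected frequency (1 − r)/2 = 0.636/2 = 0.3180.
That is 0.3180 = 31.8% of the progeny.

31.8%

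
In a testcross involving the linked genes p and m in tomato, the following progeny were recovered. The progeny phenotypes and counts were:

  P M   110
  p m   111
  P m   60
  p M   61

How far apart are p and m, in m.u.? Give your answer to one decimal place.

The two most frequent classes, P M (110) and p m (111), are the parental types, so the F1 was P M / p m.
The recombinant classes are P m and p M: 60 + 61 = 121.
Recombination frequency = 121/342 = 0.3538 ≈ 35.4%, i.e. 35.4 m.u.

35.4 m.u.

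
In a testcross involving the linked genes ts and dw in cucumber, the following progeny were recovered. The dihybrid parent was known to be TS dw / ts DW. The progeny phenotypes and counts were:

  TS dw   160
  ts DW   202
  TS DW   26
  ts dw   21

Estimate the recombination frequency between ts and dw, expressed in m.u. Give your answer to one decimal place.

11.5 m.u.

The recombinant classes are TS DW and ts dw: 26 + 21 = 47.
Recombination frequency = 47/409 = 0.1149 ≈ 11.5%, i.e. 11.5 m.u.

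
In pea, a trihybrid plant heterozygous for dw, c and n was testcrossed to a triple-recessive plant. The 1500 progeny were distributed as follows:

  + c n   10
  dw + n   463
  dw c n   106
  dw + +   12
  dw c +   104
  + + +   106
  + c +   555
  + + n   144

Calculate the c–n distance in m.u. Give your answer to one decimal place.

The two most frequent reciprocal classes, dw + n and + c +, are the parental types, so the F1 was dw + n / + c +.
The two rarest classes, dw + + and + c n, are the double crossovers. Comparing them with the parentals, only the n allele has switched, so n is the middle locus and the order is dw – n – c.
Crossovers in the n–c interval produce the single-crossover classes dw c n and + + + (106 + 106 = 212) plus the double crossovers (22).
RF(n–c) = (212 + 22) / 1500 = 234/1500 = 0.1560 → 15.6 m.u.

15.6 m.u.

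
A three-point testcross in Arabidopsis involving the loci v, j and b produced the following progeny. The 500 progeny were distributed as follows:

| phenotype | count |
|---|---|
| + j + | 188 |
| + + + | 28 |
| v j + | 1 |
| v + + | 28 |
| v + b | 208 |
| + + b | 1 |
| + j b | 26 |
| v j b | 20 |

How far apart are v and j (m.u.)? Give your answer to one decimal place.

10.0 m.u.

The two most frequent reciprocal classes, v + b and + j +, are the parental types, so the F1 was v + b / + j +.
The two rarest classes, + + b and v j +, are the double crossovers. Comparing them with the parentals, only the v allele has switched, so v is the middle locus and the order is b – v – j.
Crossovers in the v–j interval produce the single-crossover classes v j b and + + + (20 + 28 = 48) plus the double crossovers (2).
RF(v–j) = (48 + 2) / 500 = 50/500 = 0.1000 → 10.0 m.u.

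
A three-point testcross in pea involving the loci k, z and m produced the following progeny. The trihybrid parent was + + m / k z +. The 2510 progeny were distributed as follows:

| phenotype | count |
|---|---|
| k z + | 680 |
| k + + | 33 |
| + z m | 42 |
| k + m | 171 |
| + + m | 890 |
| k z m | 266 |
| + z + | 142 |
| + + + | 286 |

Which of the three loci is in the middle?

z

The two rarest classes, + z m and k + +, are the double crossovers. Comparing them with the parentals, only the z allele has switched, so z is the middle locus and the order is m – z – k.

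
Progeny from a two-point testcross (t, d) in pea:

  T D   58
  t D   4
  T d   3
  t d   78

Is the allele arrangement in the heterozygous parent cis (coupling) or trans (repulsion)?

The two most frequent classes are T D (58) and t d (78); these are the parental (non-recombinant) types.
So the F1 carried T D on one chromosome and t d on the other — the recessive alleles are on the same chromosome (cis / coupling).

cis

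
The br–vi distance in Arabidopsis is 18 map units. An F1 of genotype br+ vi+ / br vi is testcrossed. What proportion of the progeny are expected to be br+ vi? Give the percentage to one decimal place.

A map distance of 18 map units corresponds to a recombination frequency of 0.180.
The F1 is br+ vi+ / br vi, so br+ vi is a recombinant gamete class with expected frequency r/2 = 0.180/2 = 0.0900.
That is 0.0900 = 9.0% of the progeny.

9.0%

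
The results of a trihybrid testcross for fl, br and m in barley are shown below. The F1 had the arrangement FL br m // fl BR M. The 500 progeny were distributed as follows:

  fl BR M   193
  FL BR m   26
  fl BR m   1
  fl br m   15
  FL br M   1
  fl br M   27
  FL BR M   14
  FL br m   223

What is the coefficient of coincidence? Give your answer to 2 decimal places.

0.59

The two rarest classes, FL br M and fl BR m, are the double crossovers. Comparing them with the parentals, only the m allele has switched, so m is the middle locus and the order is br – m – fl.
br–m: (53 + 2)/500 = 0.1100; m–fl: (29 + 2)/500 = 0.0620.
Expected DCO frequency = 0.1100 × 0.0620 ≈ 0.00682; observed = 2/500 ≈ 0.00400.
Coefficient of coincidence = 0.00400/0.00682 ≈ 0.59.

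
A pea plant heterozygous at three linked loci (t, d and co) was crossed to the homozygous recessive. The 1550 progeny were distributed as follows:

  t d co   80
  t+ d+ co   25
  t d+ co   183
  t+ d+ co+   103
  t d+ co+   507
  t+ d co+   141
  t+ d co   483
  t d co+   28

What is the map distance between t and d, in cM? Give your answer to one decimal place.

15.2 cM

The two most frequent reciprocal classes, t d+ co+ and t+ d co, are the parental types, so the F1 was t d+ co+ / t+ d co.
The two rarest classes, t d co+ and t+ d+ co, are the double crossovers. Comparing them with the parentals, only the d allele has switched, so d is the middle locus and the order is t – d – co.
Crossovers in the t–d interval produce the single-crossover classes t+ d+ co+ and t d co (103 + 80 = 183) plus the double crossovers (53).
RF(t–d) = (183 + 53) / 1550 = 236/1550 = 0.1523 → 15.2 cM.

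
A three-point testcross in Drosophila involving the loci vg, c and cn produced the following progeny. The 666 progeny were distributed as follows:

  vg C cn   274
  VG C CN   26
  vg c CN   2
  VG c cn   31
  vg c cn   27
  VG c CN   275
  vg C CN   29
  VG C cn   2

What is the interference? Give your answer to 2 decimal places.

0.27

The two most frequent reciprocal classes, vg C cn and VG c CN, are the parental types, so the F1 was vg C cn / VG c CN.
The two rarest classes, VG C cn and vg c CN, are the double crossovers. Comparing them with the parentals, only the vg allele has switched, so vg is the middle locus and the order is c – vg – cn.
c–vg: (53 + 4)/666 = 0.0856; vg–cn: (60 + 4)/666 = 0.0961.
Expected DCO frequency = 0.0856 × 0.0961 ≈ 0.00823; observed = 4/666 ≈ 0.00601.
Coefficient of coincidence = 0.00601/0.00823 ≈ 0.73; interference = 1 − 0.73 = 0.27.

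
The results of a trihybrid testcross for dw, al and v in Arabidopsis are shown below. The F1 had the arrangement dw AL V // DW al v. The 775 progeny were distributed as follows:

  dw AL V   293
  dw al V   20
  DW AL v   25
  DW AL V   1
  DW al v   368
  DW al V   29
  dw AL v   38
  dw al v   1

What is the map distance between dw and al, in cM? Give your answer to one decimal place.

6.1 cM

The two rarest classes, DW AL V and dw al v, are the double crossovers. Comparing them with the parentals, only the dw allele has switched, so dw is the middle locus and the order is v – dw – al.
Crossovers in the dw–al interval produce the single-crossover classes dw al V and DW AL v (20 + 25 = 45) plus the double crossovers (2).
RF(dw–al) = (45 + 2) / 775 = 47/775 = 0.0606 → 6.1 cM.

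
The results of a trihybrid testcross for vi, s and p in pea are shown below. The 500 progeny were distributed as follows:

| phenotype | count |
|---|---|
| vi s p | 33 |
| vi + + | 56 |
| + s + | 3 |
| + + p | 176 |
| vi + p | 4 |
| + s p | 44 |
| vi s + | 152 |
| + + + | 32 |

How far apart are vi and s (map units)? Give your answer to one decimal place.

The two most frequent reciprocal classes, + + p and vi s +, are the parental types, so the F1 was + + p / vi s +.
The two rarest classes, vi + p and + s +, are the double crossovers. Comparing them with the parentals, only the vi allele has switched, so vi is the middle locus and the order is s – vi – p.
Crossovers in the s–vi interval produce the single-crossover classes + s p and vi + + (44 + 56 = 100) plus the double crossovers (7).
RF(s–vi) = (100 + 7) / 500 = 107/500 = 0.2140 → 21.4 map units.

21.4 map units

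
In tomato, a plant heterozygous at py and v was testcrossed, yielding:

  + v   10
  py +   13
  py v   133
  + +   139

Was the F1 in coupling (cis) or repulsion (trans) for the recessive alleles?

cis

The two most frequent classes are + + (139) and py v (133); these are the parental (non-recombinant) types.
So the F1 carried + + on one chromosome and py v on the other — the recessive alleles are on the same chromosome (cis / coupling).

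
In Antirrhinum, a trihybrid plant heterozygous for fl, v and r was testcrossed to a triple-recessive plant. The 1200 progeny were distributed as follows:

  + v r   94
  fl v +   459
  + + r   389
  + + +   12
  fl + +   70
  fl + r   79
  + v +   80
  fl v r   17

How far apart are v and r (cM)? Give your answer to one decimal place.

16.1 cM

The two most frequent reciprocal classes, fl v + and + + r, are the parental types, so the F1 was fl v + / + + r.
The two rarest classes, fl v r and + + +, are the double crossovers. Comparing them with the parentals, only the r allele has switched, so r is the middle locus and the order is v – r – fl.
Crossovers in the v–r interval produce the single-crossover classes fl + + and + v r (70 + 94 = 164) plus the double crossovers (29).
RF(v–r) = (164 + 29) / 1200 = 193/1200 = 0.1608 → 16.1 cM.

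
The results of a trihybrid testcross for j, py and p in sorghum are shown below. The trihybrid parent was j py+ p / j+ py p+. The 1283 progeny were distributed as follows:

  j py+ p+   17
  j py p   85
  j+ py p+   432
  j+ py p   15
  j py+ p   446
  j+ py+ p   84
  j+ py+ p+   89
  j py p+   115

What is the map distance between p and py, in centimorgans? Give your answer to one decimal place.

16.1 centimorgans

The two rarest classes, j py+ p+ and j+ py p, are the double crossovers. Comparing them with the parentals, only the p allele has switched, so p is the middle locus and the order is py – p – j.
Crossovers in the py–p interval produce the single-crossover classes j py p and j+ py+ p+ (85 + 89 = 174) plus the double crossovers (32).
RF(py–p) = (174 + 32) / 1283 = 206/1283 = 0.1606 → 16.1 centimorgans.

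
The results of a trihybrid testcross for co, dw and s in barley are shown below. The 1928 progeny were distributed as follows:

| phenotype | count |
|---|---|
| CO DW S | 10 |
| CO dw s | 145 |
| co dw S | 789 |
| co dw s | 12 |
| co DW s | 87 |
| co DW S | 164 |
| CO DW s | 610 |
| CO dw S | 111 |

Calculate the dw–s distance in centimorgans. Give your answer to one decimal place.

The two most frequent reciprocal classes, CO DW s and co dw S, are the parental types, so the F1 was CO DW s / co dw S.
The two rarest classes, CO DW S and co dw s, are the double crossovers. Comparing them with the parentals, only the s allele has switched, so s is the middle locus and the order is dw – s – co.
Crossovers in the dw–s interval produce the single-crossover classes CO dw s and co DW S (145 + 164 = 309) plus the double crossovers (22).
RF(dw–s) = (309 + 22) / 1928 = 331/1928 = 0.1717 → 17.2 centimorgans.

17.2 centimorgans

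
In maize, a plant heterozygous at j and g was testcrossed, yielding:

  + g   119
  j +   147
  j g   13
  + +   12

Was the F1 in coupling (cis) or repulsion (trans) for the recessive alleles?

The two most frequent classes are + g (119) and j + (147); these are the parental (non-recombinant) types.
So the F1 carried + g on one chromosome and j + on the other — the recessive alleles are on opposite chromosomes (trans / repulsion).

trans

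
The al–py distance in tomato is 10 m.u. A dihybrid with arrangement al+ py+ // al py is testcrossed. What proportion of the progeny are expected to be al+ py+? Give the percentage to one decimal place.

A map distance of 10 m.u. corresponds to a recombination frequency of 0.100.
The F1 is al+ py+ / al py, so al+ py+ is a parental gamete class with expected frequency (1 − r)/2 = 0.900/2 = 0.4500.
That is 0.4500 = 45.0% of the progeny.

45.0%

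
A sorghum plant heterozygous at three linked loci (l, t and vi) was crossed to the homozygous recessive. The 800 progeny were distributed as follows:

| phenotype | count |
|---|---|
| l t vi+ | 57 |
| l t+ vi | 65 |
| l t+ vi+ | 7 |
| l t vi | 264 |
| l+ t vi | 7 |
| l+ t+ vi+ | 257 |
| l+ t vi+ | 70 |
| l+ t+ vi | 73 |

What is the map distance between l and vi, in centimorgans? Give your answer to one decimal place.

The two most frequent reciprocal classes, l+ t+ vi+ and l t vi, are the parental types, so the F1 was l+ t+ vi+ / l t vi.
The two rarest classes, l t+ vi+ and l+ t vi, are the double crossovers. Comparing them with the parentals, only the l allele has switched, so l is the middle locus and the order is vi – l – t.
Crossovers in the vi–l interval produce the single-crossover classes l+ t+ vi and l t vi+ (73 + 57 = 130) plus the double crossovers (14).
RF(vi–l) = (130 + 14) / 800 = 144/800 = 0.1800 → 18.0 centimorgans.

18.0 centimorgans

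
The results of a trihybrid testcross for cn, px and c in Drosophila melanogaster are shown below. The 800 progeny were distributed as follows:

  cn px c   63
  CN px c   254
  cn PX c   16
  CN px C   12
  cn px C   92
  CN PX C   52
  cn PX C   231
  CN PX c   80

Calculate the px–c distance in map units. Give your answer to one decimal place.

The two most frequent reciprocal classes, CN px c and cn PX C, are the parental types, so the F1 was CN px c / cn PX C.
The two rarest classes, CN px C and cn PX c, are the double crossovers. Comparing them with the parentals, only the c allele has switched, so c is the middle locus and the order is cn – c – px.
Crossovers in the c–px interval produce the single-crossover classes CN PX c and cn px C (80 + 92 = 172) plus the double crossovers (28).
RF(c–px) = (172 + 28) / 800 = 200/800 = 0.2500 → 25.0 map units.

25.0 map units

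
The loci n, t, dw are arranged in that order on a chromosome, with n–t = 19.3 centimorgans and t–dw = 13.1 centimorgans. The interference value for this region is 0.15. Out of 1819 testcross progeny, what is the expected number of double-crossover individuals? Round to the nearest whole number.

39

Map distances give recombination frequencies of 0.193 and 0.131 for the two intervals.
With interference 0.15 (so coincidence = 0.85), expected double-crossover frequency = 0.193 × 0.131 × 0.85 = 0.02149.
Expected number = 0.02149 × 1819 = 39.09 ≈ 39.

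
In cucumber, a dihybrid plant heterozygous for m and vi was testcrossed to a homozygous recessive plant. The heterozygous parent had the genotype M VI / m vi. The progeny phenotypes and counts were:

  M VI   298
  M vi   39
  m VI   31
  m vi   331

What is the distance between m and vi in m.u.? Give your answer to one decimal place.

10.0 m.u.

The recombinant classes are M vi and m VI: 39 + 31 = 70.
Recombination frequency = 70/699 = 0.1001 ≈ 10.0%, i.e. 10.0 m.u.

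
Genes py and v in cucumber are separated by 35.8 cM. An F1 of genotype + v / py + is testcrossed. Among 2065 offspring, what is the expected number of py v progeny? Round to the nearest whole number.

A map distance of 35.8 cM corresponds to a recombination frequency of 0.358.
The F1 is + v / py +, so py v is a recombinant gamete class with expected frequency r/2 = 0.358/2 = 0.1790.
Expected number = 0.1790 × 2065 = 369.63 ≈ 370.

370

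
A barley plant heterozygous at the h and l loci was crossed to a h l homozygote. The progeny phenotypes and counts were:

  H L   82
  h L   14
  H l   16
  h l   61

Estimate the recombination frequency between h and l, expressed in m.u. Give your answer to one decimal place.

The two most frequent classes, H L (82) and h l (61), are the parental types, so the F1 was H L / h l.
The recombinant classes are H l and h L: 16 + 14 = 30.
Recombination frequency = 30/173 = 0.1734 ≈ 17.3%, i.e. 17.3 m.u.

17.3 m.u.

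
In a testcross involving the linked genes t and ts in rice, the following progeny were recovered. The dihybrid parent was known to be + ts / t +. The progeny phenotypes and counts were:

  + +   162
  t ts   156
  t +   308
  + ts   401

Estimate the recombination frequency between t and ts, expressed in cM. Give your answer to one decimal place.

The recombinant classes are + + and t ts: 162 + 156 = 318.
Recombination frequency = 318/1027 = 0.3096 ≈ 31.0%, i.e. 31.0 cM.

31.0 cM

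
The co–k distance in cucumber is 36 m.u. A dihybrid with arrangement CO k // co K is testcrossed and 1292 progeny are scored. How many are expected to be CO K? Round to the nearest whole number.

A map distance of 36 m.u. corresponds to a recombination frequency of 0.360.
The F1 is CO k / co K, so CO K is a recombinant gamete class with expected frequency r/2 = 0.360/2 = 0.1800.
Expected number = 0.1800 × 1292 = 232.56 ≈ 233.

233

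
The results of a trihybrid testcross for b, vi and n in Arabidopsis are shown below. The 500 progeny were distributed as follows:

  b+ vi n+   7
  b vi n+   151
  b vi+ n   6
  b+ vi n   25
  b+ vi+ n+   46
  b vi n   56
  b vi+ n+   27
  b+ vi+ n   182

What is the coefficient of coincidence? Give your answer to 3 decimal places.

The two most frequent reciprocal classes, b vi n+ and b+ vi+ n, are the parental types, so the F1 was b vi n+ / b+ vi+ n.
The two rarest classes, b+ vi n+ and b vi+ n, are the double crossovers. Comparing them with the parentals, only the b allele has switched, so b is the middle locus and the order is n – b – vi.
n–b: (102 + 13)/500 = 0.2300; b–vi: (52 + 13)/500 = 0.1300.
Expected DCO frequency = 0.2300 × 0.1300 ≈ 0.02990; observed = 13/500 ≈ 0.02600.
Coefficient of coincidence = 0.02600/0.02990 ≈ 0.870.

0.870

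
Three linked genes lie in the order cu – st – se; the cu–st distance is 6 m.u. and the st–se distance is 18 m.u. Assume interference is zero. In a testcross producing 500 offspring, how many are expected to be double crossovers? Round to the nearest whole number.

5

Map distances give recombination frequencies of 0.060 and 0.180 for the two intervals.
With no interference, expected double-crossover frequency = 0.060 × 0.180 = 0.01080.
Expected number = 0.01080 × 500 = 5.40 ≈ 5.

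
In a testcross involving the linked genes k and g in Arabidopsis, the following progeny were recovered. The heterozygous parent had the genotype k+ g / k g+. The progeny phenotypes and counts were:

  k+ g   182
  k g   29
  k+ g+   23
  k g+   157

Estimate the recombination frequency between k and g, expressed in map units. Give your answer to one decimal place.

The recombinant classes are k+ g+ and k g: 23 + 29 = 52.
Recombination frequency = 52/391 = 0.1330 ≈ 13.3%, i.e. 13.3 map units.

13.3 map units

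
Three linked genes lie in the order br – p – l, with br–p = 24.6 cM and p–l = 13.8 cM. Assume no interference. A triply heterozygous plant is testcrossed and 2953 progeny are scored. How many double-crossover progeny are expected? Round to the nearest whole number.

100

Map distances give recombination frequencies of 0.246 and 0.138 for the two intervals.
With no interference, expected double-crossover frequency = 0.246 × 0.138 = 0.03395.
Expected number = 0.03395 × 2953 = 100.25 ≈ 100.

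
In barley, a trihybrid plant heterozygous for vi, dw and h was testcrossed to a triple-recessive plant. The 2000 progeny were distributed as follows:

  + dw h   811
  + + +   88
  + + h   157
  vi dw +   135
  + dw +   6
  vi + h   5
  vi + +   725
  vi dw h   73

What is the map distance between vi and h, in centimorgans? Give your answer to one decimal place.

The two most frequent reciprocal classes, + dw h and vi + +, are the parental types, so the F1 was + dw h / vi + +.
The two rarest classes, + dw + and vi + h, are the double crossovers. Comparing them with the parentals, only the h allele has switched, so h is the middle locus and the order is dw – h – vi.
Crossovers in the h–vi interval produce the single-crossover classes vi dw h and + + + (73 + 88 = 161) plus the double crossovers (11).
RF(h–vi) = (161 + 11) / 2000 = 172/2000 = 0.0860 → 8.6 centimorgans.

8.6 centimorgans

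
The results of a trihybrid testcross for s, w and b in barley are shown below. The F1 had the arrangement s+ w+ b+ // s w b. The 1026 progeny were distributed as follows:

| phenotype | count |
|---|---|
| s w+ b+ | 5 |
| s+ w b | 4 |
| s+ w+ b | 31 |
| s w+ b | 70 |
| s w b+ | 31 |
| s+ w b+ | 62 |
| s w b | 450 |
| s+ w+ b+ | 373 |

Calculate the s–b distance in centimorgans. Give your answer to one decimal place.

6.9 centimorgans

The two rarest classes, s w+ b+ and s+ w b, are the double crossovers. Comparing them with the parentals, only the s allele has switched, so s is the middle locus and the order is w – s – b.
Crossovers in the s–b interval produce the single-crossover classes s+ w+ b and s w b+ (31 + 31 = 62) plus the double crossovers (9).
RF(s–b) = (62 + 9) / 1026 = 71/1026 = 0.0692 → 6.9 centimorgans.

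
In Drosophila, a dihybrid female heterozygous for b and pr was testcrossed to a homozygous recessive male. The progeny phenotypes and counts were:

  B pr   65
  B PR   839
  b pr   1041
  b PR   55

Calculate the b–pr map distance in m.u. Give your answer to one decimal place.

The two most frequent classes, B PR (839) and b pr (1041), are the parental types, so the F1 was B PR / b pr.
The recombinant classes are B pr and b PR: 65 + 55 = 120.
Recombination frequency = 120/2000 = 0.0600 ≈ 6.0%, i.e. 6.0 m.u.

6.0 m.u.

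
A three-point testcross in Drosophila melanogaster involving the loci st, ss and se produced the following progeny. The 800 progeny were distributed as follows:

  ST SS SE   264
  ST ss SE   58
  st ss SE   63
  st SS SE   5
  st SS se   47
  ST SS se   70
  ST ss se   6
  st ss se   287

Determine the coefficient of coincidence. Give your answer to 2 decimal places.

The two most frequent reciprocal classes, ST SS SE and st ss se, are the parental types, so the F1 was ST SS SE / st ss se.
The two rarest classes, st SS SE and ST ss se, are the double crossovers. Comparing them with the parentals, only the st allele has switched, so st is the middle locus and the order is se – st – ss.
se–st: (133 + 11)/800 = 0.1800; st–ss: (105 + 11)/800 = 0.1450.
Expected DCO frequency = 0.1800 × 0.1450 ≈ 0.02610; observed = 11/800 ≈ 0.01375.
Coefficient of coincidence = 0.01375/0.02610 ≈ 0.53.

0.53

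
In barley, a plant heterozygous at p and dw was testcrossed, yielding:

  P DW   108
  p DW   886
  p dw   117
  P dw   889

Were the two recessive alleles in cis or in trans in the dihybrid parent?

The two most frequent classes are P dw (889) and p DW (886); these are the parental (non-recombinant) types.
So the F1 carried P dw on one chromosome and p DW on the other — the recessive alleles are on opposite chromosomes (trans / repulsion).

trans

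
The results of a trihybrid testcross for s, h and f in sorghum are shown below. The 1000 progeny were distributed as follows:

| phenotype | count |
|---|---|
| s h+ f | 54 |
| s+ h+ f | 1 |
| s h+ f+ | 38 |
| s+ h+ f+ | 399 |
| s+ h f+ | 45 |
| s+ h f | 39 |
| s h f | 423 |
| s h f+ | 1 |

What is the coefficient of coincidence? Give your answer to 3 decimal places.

0.251

The two most frequent reciprocal classes, s+ h+ f+ and s h f, are the parental types, so the F1 was s+ h+ f+ / s h f.
The two rarest classes, s+ h+ f and s h f+, are the double crossovers. Comparing them with the parentals, only the f allele has switched, so f is the middle locus and the order is s – f – h.
s–f: (77 + 2)/1000 = 0.0790; f–h: (99 + 2)/1000 = 0.1010.
Expected DCO frequency = 0.0790 × 0.1010 ≈ 0.00798; observed = 2/1000 ≈ 0.00200.
Coefficient of coincidence = 0.00200/0.00798 ≈ 0.251.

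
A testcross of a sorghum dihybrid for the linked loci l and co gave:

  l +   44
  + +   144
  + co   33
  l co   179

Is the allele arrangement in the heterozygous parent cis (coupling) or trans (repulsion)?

The two most frequent classes are + + (144) and l co (179); these are the parental (non-recombinant) types.
So the F1 carried + + on one chromosome and l co on the other — the recessive alleles are on the same chromosome (cis / coupling).

cis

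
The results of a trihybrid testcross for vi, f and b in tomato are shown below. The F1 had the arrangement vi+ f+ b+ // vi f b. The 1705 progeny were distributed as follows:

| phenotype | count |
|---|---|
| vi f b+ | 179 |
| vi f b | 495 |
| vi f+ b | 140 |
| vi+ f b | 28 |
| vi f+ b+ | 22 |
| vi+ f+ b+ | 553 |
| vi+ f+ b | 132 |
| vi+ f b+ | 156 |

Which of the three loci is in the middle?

The two rarest classes, vi f+ b+ and vi+ f b, are the double crossovers. Comparing them with the parentals, only the vi allele has switched, so vi is the middle locus and the order is f – vi – b.

vi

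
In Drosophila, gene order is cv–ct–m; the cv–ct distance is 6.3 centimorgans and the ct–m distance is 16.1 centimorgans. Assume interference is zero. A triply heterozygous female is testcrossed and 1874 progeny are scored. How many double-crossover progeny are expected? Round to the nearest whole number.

Map distances give recombination frequencies of 0.063 and 0.161 for the two intervals.
With no interference, expected double-crossover frequency = 0.063 × 0.161 = 0.01014.
Expected number = 0.01014 × 1874 = 19.01 ≈ 19.

19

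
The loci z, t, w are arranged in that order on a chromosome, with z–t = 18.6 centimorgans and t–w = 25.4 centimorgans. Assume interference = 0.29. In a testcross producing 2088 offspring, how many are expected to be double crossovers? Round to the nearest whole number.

Map distances give recombination frequencies of 0.186 and 0.254 for the two intervals.
With interference 0.29 (so coincidence = 0.71), expected double-crossover frequency = 0.186 × 0.254 × 0.71 = 0.03354.
Expected number = 0.03354 × 2088 = 70.04 ≈ 70.

70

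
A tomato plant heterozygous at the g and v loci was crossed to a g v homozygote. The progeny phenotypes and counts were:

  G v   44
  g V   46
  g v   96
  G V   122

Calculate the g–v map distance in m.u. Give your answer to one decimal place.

29.2 m.u.

The two most frequent classes, G V (122) and g v (96), are the parental types, so the F1 was G V / g v.
The recombinant classes are G v and g V: 44 + 46 = 90.
Recombination frequency = 90/308 = 0.2922 ≈ 29.2%, i.e. 29.2 m.u.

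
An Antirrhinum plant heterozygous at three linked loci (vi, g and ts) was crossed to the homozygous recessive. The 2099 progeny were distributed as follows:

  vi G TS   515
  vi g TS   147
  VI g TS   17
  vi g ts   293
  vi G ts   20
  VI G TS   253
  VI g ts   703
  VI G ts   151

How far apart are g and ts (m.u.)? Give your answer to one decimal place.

16.0 m.u.

The two most frequent reciprocal classes, VI g ts and vi G TS, are the parental types, so the F1 was VI g ts / vi G TS.
The two rarest classes, VI g TS and vi G ts, are the double crossovers. Comparing them with the parentals, only the ts allele has switched, so ts is the middle locus and the order is vi – ts – g.
Crossovers in the ts–g interval produce the single-crossover classes VI G ts and vi g TS (151 + 147 = 298) plus the double crossovers (37).
RF(ts–g) = (298 + 37) / 2099 = 335/2099 = 0.1596 → 16.0 m.u.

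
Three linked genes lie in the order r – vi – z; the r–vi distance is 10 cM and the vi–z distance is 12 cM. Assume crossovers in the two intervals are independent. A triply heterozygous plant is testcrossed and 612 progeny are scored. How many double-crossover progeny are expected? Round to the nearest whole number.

7

Map distances give recombination frequencies of 0.100 and 0.120 for the two intervals.
With no interference, expected double-crossover frequency = 0.100 × 0.120 = 0.01200.
Expected number = 0.01200 × 612 = 7.34 ≈ 7.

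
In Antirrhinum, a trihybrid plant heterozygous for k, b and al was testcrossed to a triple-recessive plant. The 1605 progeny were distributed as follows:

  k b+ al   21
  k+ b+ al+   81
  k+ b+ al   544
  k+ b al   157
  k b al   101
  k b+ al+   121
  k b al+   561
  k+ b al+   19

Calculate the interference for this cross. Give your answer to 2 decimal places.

0.09

The two most frequent reciprocal classes, k b al+ and k+ b+ al, are the parental types, so the F1 was k b al+ / k+ b+ al.
The two rarest classes, k+ b al+ and k b+ al, are the double crossovers. Comparing them with the parentals, only the k allele has switched, so k is the middle locus and the order is b – k – al.
b–k: (278 + 40)/1605 = 0.1981; k–al: (182 + 40)/1605 = 0.1383.
Expected DCO frequency = 0.1981 × 0.1383 ≈ 0.02740; observed = 40/1605 ≈ 0.02492.
Coefficient of coincidence = 0.02492/0.02740 ≈ 0.91; interference = 1 − 0.91 = 0.09.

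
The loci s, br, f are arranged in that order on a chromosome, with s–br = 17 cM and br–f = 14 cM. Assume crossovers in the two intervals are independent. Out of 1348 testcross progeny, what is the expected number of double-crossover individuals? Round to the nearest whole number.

Map distances give recombination frequencies of 0.170 and 0.140 for the two intervals.
With no interference, expected double-crossover frequency = 0.170 × 0.140 = 0.02380.
Expected number = 0.02380 × 1348 = 32.08 ≈ 32.

32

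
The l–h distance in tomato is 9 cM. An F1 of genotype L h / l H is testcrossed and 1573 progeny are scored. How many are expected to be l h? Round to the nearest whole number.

A map distance of 9 cM corresponds to a recombination frequency of 0.090.
The F1 is L h / l H, so l h is a recombinant gamete class with expected frequency r/2 = 0.090/2 = 0.0450.
Expected number = 0.0450 × 1573 = 70.78 ≈ 71.

71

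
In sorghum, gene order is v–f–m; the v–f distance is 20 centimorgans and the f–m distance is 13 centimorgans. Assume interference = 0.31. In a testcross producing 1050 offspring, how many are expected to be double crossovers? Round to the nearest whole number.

Map distances give recombination frequencies of 0.200 and 0.130 for the two intervals.
With interference 0.31 (so coincidence = 0.69), expected double-crossover frequency = 0.200 × 0.130 × 0.69 = 0.01794.
Expected number = 0.01794 × 1050 = 18.84 ≈ 19.

19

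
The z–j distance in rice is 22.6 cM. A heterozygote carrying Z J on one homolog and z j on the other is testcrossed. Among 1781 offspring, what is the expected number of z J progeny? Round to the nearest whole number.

A map distance of 22.6 cM corresponds to a recombination frequency of 0.226.
The F1 is Z J / z j, so z J is a recombinant gamete class with expected frequency r/2 = 0.226/2 = 0.1130.
Expected number = 0.1130 × 1781 = 201.25 ≈ 201.

201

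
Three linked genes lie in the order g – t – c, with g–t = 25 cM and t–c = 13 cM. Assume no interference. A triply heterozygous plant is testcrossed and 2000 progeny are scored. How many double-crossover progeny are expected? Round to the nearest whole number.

65

Map distances give recombination frequencies of 0.250 and 0.130 for the two intervals.
With no interference, expected double-crossover frequency = 0.250 × 0.130 = 0.03250.
Expected number = 0.03250 × 2000 = 65.00 ≈ 65.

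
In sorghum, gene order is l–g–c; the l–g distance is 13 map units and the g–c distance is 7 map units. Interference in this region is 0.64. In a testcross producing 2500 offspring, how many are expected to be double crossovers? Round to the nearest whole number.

Map distances give recombination frequencies of 0.130 and 0.070 for the two intervals.
With interference 0.64 (so coincidence = 0.36), expected double-crossover frequency = 0.130 × 0.070 × 0.36 = 0.00328.
Expected number = 0.00328 × 2500 = 8.19 ≈ 8.

8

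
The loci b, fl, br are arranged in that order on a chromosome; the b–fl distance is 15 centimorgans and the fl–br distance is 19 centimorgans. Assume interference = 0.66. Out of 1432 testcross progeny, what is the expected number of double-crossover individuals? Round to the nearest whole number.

Map distances give recombination frequencies of 0.150 and 0.190 for the two intervals.
With interference 0.66 (so coincidence = 0.34), expected double-crossover frequency = 0.150 × 0.190 × 0.34 = 0.00969.
Expected number = 0.00969 × 1432 = 13.88 ≈ 14.

14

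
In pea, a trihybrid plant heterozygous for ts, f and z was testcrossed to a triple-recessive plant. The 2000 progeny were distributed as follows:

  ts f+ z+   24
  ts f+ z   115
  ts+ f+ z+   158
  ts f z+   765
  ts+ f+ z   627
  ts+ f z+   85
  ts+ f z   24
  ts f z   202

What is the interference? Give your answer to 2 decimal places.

The two most frequent reciprocal classes, ts f z+ and ts+ f+ z, are the parental types, so the F1 was ts f z+ / ts+ f+ z.
The two rarest classes, ts f+ z+ and ts+ f z, are the double crossovers. Comparing them with the parentals, only the f allele has switched, so f is the middle locus and the order is z – f – ts.
z–f: (360 + 48)/2000 = 0.2040; f–ts: (200 + 48)/2000 = 0.1240.
Expected DCO frequency = 0.2040 × 0.1240 ≈ 0.02530; observed = 48/2000 ≈ 0.02400.
Coefficient of coincidence = 0.02400/0.02530 ≈ 0.95; interference = 1 − 0.95 = 0.05.

0.05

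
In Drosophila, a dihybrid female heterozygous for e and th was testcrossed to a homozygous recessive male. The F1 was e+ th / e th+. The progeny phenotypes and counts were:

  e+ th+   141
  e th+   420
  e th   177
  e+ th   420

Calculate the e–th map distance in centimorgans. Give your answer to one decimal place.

The recombinant classes are e+ th+ and e th: 141 + 177 = 318.
Recombination frequency = 318/1158 = 0.2746 ≈ 27.5%, i.e. 27.5 centimorgans.

27.5 centimorgans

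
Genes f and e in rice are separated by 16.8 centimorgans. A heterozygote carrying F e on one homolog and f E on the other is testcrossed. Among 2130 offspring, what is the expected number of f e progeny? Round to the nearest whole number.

179

A map distance of 16.8 centimorgans corresponds to a recombination frequency of 0.168.
The F1 is F e / f E, so f e is a recombinant gamete class with expected frequency r/2 = 0.168/2 = 0.0840.
Expected number = 0.0840 × 2130 = 178.92 ≈ 179.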